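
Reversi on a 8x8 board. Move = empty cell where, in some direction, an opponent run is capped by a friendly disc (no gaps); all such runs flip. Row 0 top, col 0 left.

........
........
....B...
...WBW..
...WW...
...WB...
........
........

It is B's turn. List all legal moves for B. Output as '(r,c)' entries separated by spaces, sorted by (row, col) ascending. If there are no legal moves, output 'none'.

(2,2): no bracket -> illegal
(2,3): no bracket -> illegal
(2,5): no bracket -> illegal
(2,6): no bracket -> illegal
(3,2): flips 2 -> legal
(3,6): flips 1 -> legal
(4,2): flips 1 -> legal
(4,5): no bracket -> illegal
(4,6): flips 1 -> legal
(5,2): flips 2 -> legal
(5,5): no bracket -> illegal
(6,2): no bracket -> illegal
(6,3): no bracket -> illegal
(6,4): no bracket -> illegal

Answer: (3,2) (3,6) (4,2) (4,6) (5,2)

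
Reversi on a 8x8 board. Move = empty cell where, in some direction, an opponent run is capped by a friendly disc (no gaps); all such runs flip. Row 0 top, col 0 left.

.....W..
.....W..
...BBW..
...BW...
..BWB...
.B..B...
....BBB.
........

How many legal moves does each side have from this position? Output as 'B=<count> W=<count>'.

Answer: B=6 W=10

Derivation:
-- B to move --
(0,4): no bracket -> illegal
(0,6): flips 1 -> legal
(1,4): no bracket -> illegal
(1,6): no bracket -> illegal
(2,6): flips 1 -> legal
(3,2): flips 1 -> legal
(3,5): flips 1 -> legal
(3,6): no bracket -> illegal
(4,5): flips 1 -> legal
(5,2): no bracket -> illegal
(5,3): flips 1 -> legal
B mobility = 6
-- W to move --
(1,2): flips 1 -> legal
(1,3): flips 2 -> legal
(1,4): flips 1 -> legal
(2,2): flips 2 -> legal
(3,1): no bracket -> illegal
(3,2): flips 1 -> legal
(3,5): no bracket -> illegal
(4,0): no bracket -> illegal
(4,1): flips 1 -> legal
(4,5): flips 1 -> legal
(5,0): no bracket -> illegal
(5,2): no bracket -> illegal
(5,3): no bracket -> illegal
(5,5): no bracket -> illegal
(5,6): no bracket -> illegal
(5,7): no bracket -> illegal
(6,0): flips 4 -> legal
(6,1): no bracket -> illegal
(6,2): no bracket -> illegal
(6,3): no bracket -> illegal
(6,7): no bracket -> illegal
(7,3): no bracket -> illegal
(7,4): flips 3 -> legal
(7,5): no bracket -> illegal
(7,6): flips 2 -> legal
(7,7): no bracket -> illegal
W mobility = 10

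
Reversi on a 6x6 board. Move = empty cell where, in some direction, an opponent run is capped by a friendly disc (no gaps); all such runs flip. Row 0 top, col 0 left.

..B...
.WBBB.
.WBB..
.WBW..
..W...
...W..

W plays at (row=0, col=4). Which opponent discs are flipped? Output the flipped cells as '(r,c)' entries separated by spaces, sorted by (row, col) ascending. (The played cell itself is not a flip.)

Dir NW: edge -> no flip
Dir N: edge -> no flip
Dir NE: edge -> no flip
Dir W: first cell '.' (not opp) -> no flip
Dir E: first cell '.' (not opp) -> no flip
Dir SW: opp run (1,3) (2,2) capped by W -> flip
Dir S: opp run (1,4), next='.' -> no flip
Dir SE: first cell '.' (not opp) -> no flip

Answer: (1,3) (2,2)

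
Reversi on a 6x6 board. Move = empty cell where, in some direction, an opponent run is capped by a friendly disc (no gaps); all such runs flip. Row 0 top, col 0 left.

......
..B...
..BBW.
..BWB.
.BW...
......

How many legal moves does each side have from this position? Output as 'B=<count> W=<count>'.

-- B to move --
(1,3): no bracket -> illegal
(1,4): flips 1 -> legal
(1,5): no bracket -> illegal
(2,5): flips 1 -> legal
(3,1): no bracket -> illegal
(3,5): no bracket -> illegal
(4,3): flips 2 -> legal
(4,4): flips 1 -> legal
(5,1): no bracket -> illegal
(5,2): flips 1 -> legal
(5,3): no bracket -> illegal
B mobility = 5
-- W to move --
(0,1): no bracket -> illegal
(0,2): flips 3 -> legal
(0,3): no bracket -> illegal
(1,1): flips 1 -> legal
(1,3): flips 1 -> legal
(1,4): no bracket -> illegal
(2,1): flips 2 -> legal
(2,5): no bracket -> illegal
(3,0): no bracket -> illegal
(3,1): flips 1 -> legal
(3,5): flips 1 -> legal
(4,0): flips 1 -> legal
(4,3): no bracket -> illegal
(4,4): flips 1 -> legal
(4,5): no bracket -> illegal
(5,0): no bracket -> illegal
(5,1): no bracket -> illegal
(5,2): no bracket -> illegal
W mobility = 8

Answer: B=5 W=8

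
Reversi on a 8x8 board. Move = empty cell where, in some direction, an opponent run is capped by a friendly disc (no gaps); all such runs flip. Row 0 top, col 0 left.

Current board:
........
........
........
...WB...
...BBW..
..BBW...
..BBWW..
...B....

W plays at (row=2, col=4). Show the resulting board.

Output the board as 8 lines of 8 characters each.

Answer: ........
........
....W...
...WW...
...BWW..
..BBW...
..BBWW..
...B....

Derivation:
Place W at (2,4); scan 8 dirs for brackets.
Dir NW: first cell '.' (not opp) -> no flip
Dir N: first cell '.' (not opp) -> no flip
Dir NE: first cell '.' (not opp) -> no flip
Dir W: first cell '.' (not opp) -> no flip
Dir E: first cell '.' (not opp) -> no flip
Dir SW: first cell 'W' (not opp) -> no flip
Dir S: opp run (3,4) (4,4) capped by W -> flip
Dir SE: first cell '.' (not opp) -> no flip
All flips: (3,4) (4,4)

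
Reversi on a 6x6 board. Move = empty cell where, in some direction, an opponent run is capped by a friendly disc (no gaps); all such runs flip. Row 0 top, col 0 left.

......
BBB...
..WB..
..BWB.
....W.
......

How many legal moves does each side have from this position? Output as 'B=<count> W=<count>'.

Answer: B=4 W=7

Derivation:
-- B to move --
(1,3): no bracket -> illegal
(2,1): flips 1 -> legal
(2,4): no bracket -> illegal
(3,1): no bracket -> illegal
(3,5): no bracket -> illegal
(4,2): no bracket -> illegal
(4,3): flips 1 -> legal
(4,5): no bracket -> illegal
(5,3): no bracket -> illegal
(5,4): flips 1 -> legal
(5,5): flips 3 -> legal
B mobility = 4
-- W to move --
(0,0): flips 1 -> legal
(0,1): no bracket -> illegal
(0,2): flips 1 -> legal
(0,3): no bracket -> illegal
(1,3): flips 1 -> legal
(1,4): no bracket -> illegal
(2,0): no bracket -> illegal
(2,1): no bracket -> illegal
(2,4): flips 2 -> legal
(2,5): no bracket -> illegal
(3,1): flips 1 -> legal
(3,5): flips 1 -> legal
(4,1): no bracket -> illegal
(4,2): flips 1 -> legal
(4,3): no bracket -> illegal
(4,5): no bracket -> illegal
W mobility = 7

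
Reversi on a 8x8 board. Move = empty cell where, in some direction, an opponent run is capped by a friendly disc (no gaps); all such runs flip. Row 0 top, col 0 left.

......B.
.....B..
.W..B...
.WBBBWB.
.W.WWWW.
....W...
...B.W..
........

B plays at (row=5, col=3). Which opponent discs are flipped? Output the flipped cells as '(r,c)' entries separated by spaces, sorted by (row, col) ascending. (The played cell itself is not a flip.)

Dir NW: first cell '.' (not opp) -> no flip
Dir N: opp run (4,3) capped by B -> flip
Dir NE: opp run (4,4) (3,5), next='.' -> no flip
Dir W: first cell '.' (not opp) -> no flip
Dir E: opp run (5,4), next='.' -> no flip
Dir SW: first cell '.' (not opp) -> no flip
Dir S: first cell 'B' (not opp) -> no flip
Dir SE: first cell '.' (not opp) -> no flip

Answer: (4,3)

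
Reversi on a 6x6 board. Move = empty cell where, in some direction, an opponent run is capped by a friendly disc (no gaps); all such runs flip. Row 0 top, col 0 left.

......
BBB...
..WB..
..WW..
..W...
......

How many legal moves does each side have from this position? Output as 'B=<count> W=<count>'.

-- B to move --
(1,3): no bracket -> illegal
(2,1): flips 1 -> legal
(2,4): no bracket -> illegal
(3,1): no bracket -> illegal
(3,4): no bracket -> illegal
(4,1): flips 1 -> legal
(4,3): flips 1 -> legal
(4,4): flips 2 -> legal
(5,1): no bracket -> illegal
(5,2): flips 3 -> legal
(5,3): no bracket -> illegal
B mobility = 5
-- W to move --
(0,0): flips 1 -> legal
(0,1): no bracket -> illegal
(0,2): flips 1 -> legal
(0,3): no bracket -> illegal
(1,3): flips 1 -> legal
(1,4): flips 1 -> legal
(2,0): no bracket -> illegal
(2,1): no bracket -> illegal
(2,4): flips 1 -> legal
(3,4): no bracket -> illegal
W mobility = 5

Answer: B=5 W=5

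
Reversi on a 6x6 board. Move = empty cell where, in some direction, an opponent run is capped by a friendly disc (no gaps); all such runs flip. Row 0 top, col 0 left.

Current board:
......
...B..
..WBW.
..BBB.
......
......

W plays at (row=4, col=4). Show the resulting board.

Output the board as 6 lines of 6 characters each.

Place W at (4,4); scan 8 dirs for brackets.
Dir NW: opp run (3,3) capped by W -> flip
Dir N: opp run (3,4) capped by W -> flip
Dir NE: first cell '.' (not opp) -> no flip
Dir W: first cell '.' (not opp) -> no flip
Dir E: first cell '.' (not opp) -> no flip
Dir SW: first cell '.' (not opp) -> no flip
Dir S: first cell '.' (not opp) -> no flip
Dir SE: first cell '.' (not opp) -> no flip
All flips: (3,3) (3,4)

Answer: ......
...B..
..WBW.
..BWW.
....W.
......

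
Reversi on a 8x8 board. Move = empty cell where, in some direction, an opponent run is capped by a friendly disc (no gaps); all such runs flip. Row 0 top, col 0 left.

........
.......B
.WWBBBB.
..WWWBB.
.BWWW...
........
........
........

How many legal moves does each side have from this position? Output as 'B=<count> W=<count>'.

-- B to move --
(1,0): no bracket -> illegal
(1,1): no bracket -> illegal
(1,2): no bracket -> illegal
(1,3): no bracket -> illegal
(2,0): flips 2 -> legal
(3,0): no bracket -> illegal
(3,1): flips 3 -> legal
(4,5): flips 4 -> legal
(5,1): flips 2 -> legal
(5,2): flips 2 -> legal
(5,3): flips 3 -> legal
(5,4): flips 2 -> legal
(5,5): no bracket -> illegal
B mobility = 7
-- W to move --
(0,6): no bracket -> illegal
(0,7): no bracket -> illegal
(1,2): flips 1 -> legal
(1,3): flips 1 -> legal
(1,4): flips 2 -> legal
(1,5): flips 1 -> legal
(1,6): flips 1 -> legal
(2,7): flips 4 -> legal
(3,0): no bracket -> illegal
(3,1): no bracket -> illegal
(3,7): flips 2 -> legal
(4,0): flips 1 -> legal
(4,5): no bracket -> illegal
(4,6): no bracket -> illegal
(4,7): no bracket -> illegal
(5,0): flips 1 -> legal
(5,1): no bracket -> illegal
(5,2): no bracket -> illegal
W mobility = 9

Answer: B=7 W=9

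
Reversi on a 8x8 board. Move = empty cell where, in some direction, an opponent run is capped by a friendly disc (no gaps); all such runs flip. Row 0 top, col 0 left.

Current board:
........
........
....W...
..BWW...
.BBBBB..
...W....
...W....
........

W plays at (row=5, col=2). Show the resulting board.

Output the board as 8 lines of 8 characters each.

Answer: ........
........
....W...
..BWW...
.BBWBB..
..WW....
...W....
........

Derivation:
Place W at (5,2); scan 8 dirs for brackets.
Dir NW: opp run (4,1), next='.' -> no flip
Dir N: opp run (4,2) (3,2), next='.' -> no flip
Dir NE: opp run (4,3) capped by W -> flip
Dir W: first cell '.' (not opp) -> no flip
Dir E: first cell 'W' (not opp) -> no flip
Dir SW: first cell '.' (not opp) -> no flip
Dir S: first cell '.' (not opp) -> no flip
Dir SE: first cell 'W' (not opp) -> no flip
All flips: (4,3)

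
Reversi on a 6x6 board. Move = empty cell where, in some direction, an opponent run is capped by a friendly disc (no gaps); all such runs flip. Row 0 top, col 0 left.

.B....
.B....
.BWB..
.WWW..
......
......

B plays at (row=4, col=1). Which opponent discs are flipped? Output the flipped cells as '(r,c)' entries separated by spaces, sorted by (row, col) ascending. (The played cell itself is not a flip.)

Answer: (3,1) (3,2)

Derivation:
Dir NW: first cell '.' (not opp) -> no flip
Dir N: opp run (3,1) capped by B -> flip
Dir NE: opp run (3,2) capped by B -> flip
Dir W: first cell '.' (not opp) -> no flip
Dir E: first cell '.' (not opp) -> no flip
Dir SW: first cell '.' (not opp) -> no flip
Dir S: first cell '.' (not opp) -> no flip
Dir SE: first cell '.' (not opp) -> no flip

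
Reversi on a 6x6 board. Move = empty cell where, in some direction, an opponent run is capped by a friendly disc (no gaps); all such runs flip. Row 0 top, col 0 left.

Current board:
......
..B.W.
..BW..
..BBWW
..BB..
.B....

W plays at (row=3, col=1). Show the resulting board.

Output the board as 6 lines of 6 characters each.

Place W at (3,1); scan 8 dirs for brackets.
Dir NW: first cell '.' (not opp) -> no flip
Dir N: first cell '.' (not opp) -> no flip
Dir NE: opp run (2,2), next='.' -> no flip
Dir W: first cell '.' (not opp) -> no flip
Dir E: opp run (3,2) (3,3) capped by W -> flip
Dir SW: first cell '.' (not opp) -> no flip
Dir S: first cell '.' (not opp) -> no flip
Dir SE: opp run (4,2), next='.' -> no flip
All flips: (3,2) (3,3)

Answer: ......
..B.W.
..BW..
.WWWWW
..BB..
.B....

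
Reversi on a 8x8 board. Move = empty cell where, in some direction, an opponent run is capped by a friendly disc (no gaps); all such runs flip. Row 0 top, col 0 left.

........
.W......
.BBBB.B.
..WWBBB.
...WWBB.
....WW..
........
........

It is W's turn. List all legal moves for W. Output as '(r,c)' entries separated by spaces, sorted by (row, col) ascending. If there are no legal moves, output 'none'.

Answer: (1,0) (1,2) (1,3) (1,4) (1,5) (1,7) (2,5) (2,7) (3,1) (3,7) (4,7)

Derivation:
(1,0): flips 1 -> legal
(1,2): flips 1 -> legal
(1,3): flips 1 -> legal
(1,4): flips 3 -> legal
(1,5): flips 1 -> legal
(1,6): no bracket -> illegal
(1,7): flips 2 -> legal
(2,0): no bracket -> illegal
(2,5): flips 3 -> legal
(2,7): flips 2 -> legal
(3,0): no bracket -> illegal
(3,1): flips 1 -> legal
(3,7): flips 4 -> legal
(4,7): flips 2 -> legal
(5,6): no bracket -> illegal
(5,7): no bracket -> illegal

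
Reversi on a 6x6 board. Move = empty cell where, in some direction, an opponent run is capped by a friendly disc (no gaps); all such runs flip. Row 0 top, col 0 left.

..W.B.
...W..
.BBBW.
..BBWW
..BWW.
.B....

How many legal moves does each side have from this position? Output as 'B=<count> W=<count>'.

-- B to move --
(0,1): no bracket -> illegal
(0,3): flips 1 -> legal
(1,1): no bracket -> illegal
(1,2): no bracket -> illegal
(1,4): no bracket -> illegal
(1,5): flips 1 -> legal
(2,5): flips 1 -> legal
(4,5): flips 3 -> legal
(5,2): no bracket -> illegal
(5,3): flips 1 -> legal
(5,4): flips 1 -> legal
(5,5): flips 1 -> legal
B mobility = 7
-- W to move --
(0,3): no bracket -> illegal
(0,5): no bracket -> illegal
(1,0): flips 2 -> legal
(1,1): flips 2 -> legal
(1,2): flips 1 -> legal
(1,4): no bracket -> illegal
(1,5): no bracket -> illegal
(2,0): flips 3 -> legal
(3,0): no bracket -> illegal
(3,1): flips 3 -> legal
(4,0): no bracket -> illegal
(4,1): flips 1 -> legal
(5,0): no bracket -> illegal
(5,2): no bracket -> illegal
(5,3): no bracket -> illegal
W mobility = 6

Answer: B=7 W=6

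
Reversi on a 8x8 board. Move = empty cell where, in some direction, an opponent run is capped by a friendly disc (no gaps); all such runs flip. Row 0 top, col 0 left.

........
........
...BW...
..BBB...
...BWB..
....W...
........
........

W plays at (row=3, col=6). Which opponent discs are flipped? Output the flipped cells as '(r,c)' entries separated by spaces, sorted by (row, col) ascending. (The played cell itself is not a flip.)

Answer: (4,5)

Derivation:
Dir NW: first cell '.' (not opp) -> no flip
Dir N: first cell '.' (not opp) -> no flip
Dir NE: first cell '.' (not opp) -> no flip
Dir W: first cell '.' (not opp) -> no flip
Dir E: first cell '.' (not opp) -> no flip
Dir SW: opp run (4,5) capped by W -> flip
Dir S: first cell '.' (not opp) -> no flip
Dir SE: first cell '.' (not opp) -> no flip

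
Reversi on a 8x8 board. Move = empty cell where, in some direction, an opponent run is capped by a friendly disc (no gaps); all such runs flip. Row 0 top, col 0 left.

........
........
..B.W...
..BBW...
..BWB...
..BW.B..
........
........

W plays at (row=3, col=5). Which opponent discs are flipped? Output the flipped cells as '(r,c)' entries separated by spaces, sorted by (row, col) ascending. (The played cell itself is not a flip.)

Dir NW: first cell 'W' (not opp) -> no flip
Dir N: first cell '.' (not opp) -> no flip
Dir NE: first cell '.' (not opp) -> no flip
Dir W: first cell 'W' (not opp) -> no flip
Dir E: first cell '.' (not opp) -> no flip
Dir SW: opp run (4,4) capped by W -> flip
Dir S: first cell '.' (not opp) -> no flip
Dir SE: first cell '.' (not opp) -> no flip

Answer: (4,4)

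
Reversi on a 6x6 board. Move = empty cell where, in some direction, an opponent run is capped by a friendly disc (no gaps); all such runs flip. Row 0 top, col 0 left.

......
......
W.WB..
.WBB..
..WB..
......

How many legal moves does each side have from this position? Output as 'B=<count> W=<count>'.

-- B to move --
(1,0): no bracket -> illegal
(1,1): flips 1 -> legal
(1,2): flips 1 -> legal
(1,3): no bracket -> illegal
(2,1): flips 1 -> legal
(3,0): flips 1 -> legal
(4,0): no bracket -> illegal
(4,1): flips 1 -> legal
(5,1): flips 1 -> legal
(5,2): flips 1 -> legal
(5,3): no bracket -> illegal
B mobility = 7
-- W to move --
(1,2): no bracket -> illegal
(1,3): no bracket -> illegal
(1,4): no bracket -> illegal
(2,1): no bracket -> illegal
(2,4): flips 2 -> legal
(3,4): flips 2 -> legal
(4,1): no bracket -> illegal
(4,4): flips 2 -> legal
(5,2): no bracket -> illegal
(5,3): no bracket -> illegal
(5,4): no bracket -> illegal
W mobility = 3

Answer: B=7 W=3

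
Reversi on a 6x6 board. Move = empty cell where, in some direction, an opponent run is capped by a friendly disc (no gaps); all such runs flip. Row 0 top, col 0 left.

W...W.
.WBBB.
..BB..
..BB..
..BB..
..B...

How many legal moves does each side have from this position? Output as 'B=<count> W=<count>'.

-- B to move --
(0,1): no bracket -> illegal
(0,2): no bracket -> illegal
(0,3): no bracket -> illegal
(0,5): no bracket -> illegal
(1,0): flips 1 -> legal
(1,5): no bracket -> illegal
(2,0): no bracket -> illegal
(2,1): no bracket -> illegal
B mobility = 1
-- W to move --
(0,1): no bracket -> illegal
(0,2): no bracket -> illegal
(0,3): no bracket -> illegal
(0,5): no bracket -> illegal
(1,5): flips 3 -> legal
(2,1): no bracket -> illegal
(2,4): flips 1 -> legal
(2,5): no bracket -> illegal
(3,1): flips 2 -> legal
(3,4): no bracket -> illegal
(4,1): no bracket -> illegal
(4,4): flips 2 -> legal
(5,1): no bracket -> illegal
(5,3): no bracket -> illegal
(5,4): no bracket -> illegal
W mobility = 4

Answer: B=1 W=4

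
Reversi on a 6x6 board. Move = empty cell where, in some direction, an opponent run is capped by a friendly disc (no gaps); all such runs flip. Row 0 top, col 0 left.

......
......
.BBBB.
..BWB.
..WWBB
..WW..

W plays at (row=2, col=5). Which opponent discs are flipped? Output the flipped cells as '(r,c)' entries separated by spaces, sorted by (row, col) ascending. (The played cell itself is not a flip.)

Dir NW: first cell '.' (not opp) -> no flip
Dir N: first cell '.' (not opp) -> no flip
Dir NE: edge -> no flip
Dir W: opp run (2,4) (2,3) (2,2) (2,1), next='.' -> no flip
Dir E: edge -> no flip
Dir SW: opp run (3,4) capped by W -> flip
Dir S: first cell '.' (not opp) -> no flip
Dir SE: edge -> no flip

Answer: (3,4)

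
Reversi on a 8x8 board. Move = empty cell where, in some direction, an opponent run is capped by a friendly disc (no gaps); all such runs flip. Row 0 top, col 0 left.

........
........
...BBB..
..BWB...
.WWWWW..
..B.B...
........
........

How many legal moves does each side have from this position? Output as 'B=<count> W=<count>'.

-- B to move --
(2,2): no bracket -> illegal
(3,0): flips 1 -> legal
(3,1): no bracket -> illegal
(3,5): no bracket -> illegal
(3,6): flips 1 -> legal
(4,0): no bracket -> illegal
(4,6): no bracket -> illegal
(5,0): flips 1 -> legal
(5,1): flips 2 -> legal
(5,3): flips 2 -> legal
(5,5): no bracket -> illegal
(5,6): flips 1 -> legal
B mobility = 6
-- W to move --
(1,2): flips 2 -> legal
(1,3): flips 1 -> legal
(1,4): flips 4 -> legal
(1,5): flips 1 -> legal
(1,6): flips 2 -> legal
(2,1): flips 1 -> legal
(2,2): flips 1 -> legal
(2,6): no bracket -> illegal
(3,1): flips 1 -> legal
(3,5): flips 1 -> legal
(3,6): no bracket -> illegal
(5,1): no bracket -> illegal
(5,3): no bracket -> illegal
(5,5): no bracket -> illegal
(6,1): flips 1 -> legal
(6,2): flips 1 -> legal
(6,3): flips 2 -> legal
(6,4): flips 1 -> legal
(6,5): flips 1 -> legal
W mobility = 14

Answer: B=6 W=14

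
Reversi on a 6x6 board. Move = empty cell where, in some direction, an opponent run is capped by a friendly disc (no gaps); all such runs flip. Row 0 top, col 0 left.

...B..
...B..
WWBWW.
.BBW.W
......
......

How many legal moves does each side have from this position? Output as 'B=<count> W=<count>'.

Answer: B=7 W=6

Derivation:
-- B to move --
(1,0): flips 1 -> legal
(1,1): flips 1 -> legal
(1,2): no bracket -> illegal
(1,4): flips 1 -> legal
(1,5): no bracket -> illegal
(2,5): flips 2 -> legal
(3,0): no bracket -> illegal
(3,4): flips 1 -> legal
(4,2): no bracket -> illegal
(4,3): flips 2 -> legal
(4,4): flips 1 -> legal
(4,5): no bracket -> illegal
B mobility = 7
-- W to move --
(0,2): flips 1 -> legal
(0,4): no bracket -> illegal
(1,1): flips 1 -> legal
(1,2): no bracket -> illegal
(1,4): no bracket -> illegal
(3,0): flips 2 -> legal
(4,0): no bracket -> illegal
(4,1): flips 2 -> legal
(4,2): flips 1 -> legal
(4,3): flips 1 -> legal
W mobility = 6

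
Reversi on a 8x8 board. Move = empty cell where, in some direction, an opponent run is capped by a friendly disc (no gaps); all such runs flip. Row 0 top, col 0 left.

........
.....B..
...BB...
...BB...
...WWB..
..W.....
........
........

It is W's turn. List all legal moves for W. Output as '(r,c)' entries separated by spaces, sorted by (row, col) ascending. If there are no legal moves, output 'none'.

Answer: (1,3) (1,4) (2,2) (2,5) (4,6)

Derivation:
(0,4): no bracket -> illegal
(0,5): no bracket -> illegal
(0,6): no bracket -> illegal
(1,2): no bracket -> illegal
(1,3): flips 2 -> legal
(1,4): flips 2 -> legal
(1,6): no bracket -> illegal
(2,2): flips 1 -> legal
(2,5): flips 1 -> legal
(2,6): no bracket -> illegal
(3,2): no bracket -> illegal
(3,5): no bracket -> illegal
(3,6): no bracket -> illegal
(4,2): no bracket -> illegal
(4,6): flips 1 -> legal
(5,4): no bracket -> illegal
(5,5): no bracket -> illegal
(5,6): no bracket -> illegal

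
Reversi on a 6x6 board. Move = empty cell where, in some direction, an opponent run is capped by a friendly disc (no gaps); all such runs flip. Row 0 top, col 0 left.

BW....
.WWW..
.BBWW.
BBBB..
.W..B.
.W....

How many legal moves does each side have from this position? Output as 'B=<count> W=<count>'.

Answer: B=8 W=5

Derivation:
-- B to move --
(0,2): flips 2 -> legal
(0,3): flips 3 -> legal
(0,4): flips 1 -> legal
(1,0): no bracket -> illegal
(1,4): flips 1 -> legal
(1,5): flips 1 -> legal
(2,0): no bracket -> illegal
(2,5): flips 2 -> legal
(3,4): no bracket -> illegal
(3,5): no bracket -> illegal
(4,0): no bracket -> illegal
(4,2): no bracket -> illegal
(5,0): flips 1 -> legal
(5,2): flips 1 -> legal
B mobility = 8
-- W to move --
(1,0): no bracket -> illegal
(2,0): flips 2 -> legal
(3,4): no bracket -> illegal
(3,5): no bracket -> illegal
(4,0): flips 2 -> legal
(4,2): flips 3 -> legal
(4,3): flips 1 -> legal
(4,5): no bracket -> illegal
(5,3): no bracket -> illegal
(5,4): no bracket -> illegal
(5,5): flips 3 -> legal
W mobility = 5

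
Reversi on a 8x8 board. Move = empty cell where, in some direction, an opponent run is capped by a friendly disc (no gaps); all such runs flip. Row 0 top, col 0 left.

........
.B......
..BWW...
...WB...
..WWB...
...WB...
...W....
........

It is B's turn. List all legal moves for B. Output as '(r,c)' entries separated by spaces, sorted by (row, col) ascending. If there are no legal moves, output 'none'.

Answer: (1,2) (1,4) (2,5) (3,2) (4,1) (5,2) (6,2) (7,2)

Derivation:
(1,2): flips 1 -> legal
(1,3): no bracket -> illegal
(1,4): flips 1 -> legal
(1,5): no bracket -> illegal
(2,5): flips 2 -> legal
(3,1): no bracket -> illegal
(3,2): flips 2 -> legal
(3,5): no bracket -> illegal
(4,1): flips 2 -> legal
(5,1): no bracket -> illegal
(5,2): flips 2 -> legal
(6,2): flips 1 -> legal
(6,4): no bracket -> illegal
(7,2): flips 1 -> legal
(7,3): no bracket -> illegal
(7,4): no bracket -> illegal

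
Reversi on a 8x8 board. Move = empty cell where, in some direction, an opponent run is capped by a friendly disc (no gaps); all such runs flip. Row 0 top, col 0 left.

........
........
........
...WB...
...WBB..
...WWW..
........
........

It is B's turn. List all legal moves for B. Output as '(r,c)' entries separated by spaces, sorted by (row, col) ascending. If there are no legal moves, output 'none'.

Answer: (2,2) (3,2) (4,2) (5,2) (6,2) (6,3) (6,4) (6,5) (6,6)

Derivation:
(2,2): flips 1 -> legal
(2,3): no bracket -> illegal
(2,4): no bracket -> illegal
(3,2): flips 1 -> legal
(4,2): flips 1 -> legal
(4,6): no bracket -> illegal
(5,2): flips 1 -> legal
(5,6): no bracket -> illegal
(6,2): flips 1 -> legal
(6,3): flips 1 -> legal
(6,4): flips 1 -> legal
(6,5): flips 1 -> legal
(6,6): flips 1 -> legal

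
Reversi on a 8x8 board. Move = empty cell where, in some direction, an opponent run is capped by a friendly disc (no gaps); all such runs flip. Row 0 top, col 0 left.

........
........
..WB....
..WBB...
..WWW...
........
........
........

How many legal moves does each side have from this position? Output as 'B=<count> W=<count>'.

-- B to move --
(1,1): flips 1 -> legal
(1,2): no bracket -> illegal
(1,3): no bracket -> illegal
(2,1): flips 1 -> legal
(3,1): flips 1 -> legal
(3,5): no bracket -> illegal
(4,1): flips 1 -> legal
(4,5): no bracket -> illegal
(5,1): flips 1 -> legal
(5,2): flips 1 -> legal
(5,3): flips 1 -> legal
(5,4): flips 1 -> legal
(5,5): flips 1 -> legal
B mobility = 9
-- W to move --
(1,2): no bracket -> illegal
(1,3): flips 2 -> legal
(1,4): flips 1 -> legal
(2,4): flips 3 -> legal
(2,5): flips 1 -> legal
(3,5): flips 2 -> legal
(4,5): no bracket -> illegal
W mobility = 5

Answer: B=9 W=5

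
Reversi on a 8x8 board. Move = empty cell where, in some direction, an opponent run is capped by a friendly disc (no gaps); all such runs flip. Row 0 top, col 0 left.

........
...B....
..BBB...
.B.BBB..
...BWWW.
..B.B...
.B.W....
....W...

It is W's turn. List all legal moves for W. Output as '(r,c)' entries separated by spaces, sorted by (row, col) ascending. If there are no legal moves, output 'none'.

(0,2): flips 3 -> legal
(0,3): no bracket -> illegal
(0,4): no bracket -> illegal
(1,1): flips 2 -> legal
(1,2): flips 2 -> legal
(1,4): flips 2 -> legal
(1,5): no bracket -> illegal
(2,0): no bracket -> illegal
(2,1): no bracket -> illegal
(2,5): flips 1 -> legal
(2,6): flips 1 -> legal
(3,0): no bracket -> illegal
(3,2): no bracket -> illegal
(3,6): no bracket -> illegal
(4,0): no bracket -> illegal
(4,1): flips 1 -> legal
(4,2): flips 1 -> legal
(5,0): no bracket -> illegal
(5,1): no bracket -> illegal
(5,3): no bracket -> illegal
(5,5): no bracket -> illegal
(6,0): no bracket -> illegal
(6,2): no bracket -> illegal
(6,4): flips 1 -> legal
(6,5): no bracket -> illegal
(7,0): no bracket -> illegal
(7,1): no bracket -> illegal
(7,2): no bracket -> illegal

Answer: (0,2) (1,1) (1,2) (1,4) (2,5) (2,6) (4,1) (4,2) (6,4)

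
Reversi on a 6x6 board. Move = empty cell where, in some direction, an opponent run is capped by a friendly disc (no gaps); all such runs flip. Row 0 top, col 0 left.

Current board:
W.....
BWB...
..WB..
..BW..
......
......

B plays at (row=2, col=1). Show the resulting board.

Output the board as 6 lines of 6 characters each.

Answer: W.....
BWB...
.BBB..
..BW..
......
......

Derivation:
Place B at (2,1); scan 8 dirs for brackets.
Dir NW: first cell 'B' (not opp) -> no flip
Dir N: opp run (1,1), next='.' -> no flip
Dir NE: first cell 'B' (not opp) -> no flip
Dir W: first cell '.' (not opp) -> no flip
Dir E: opp run (2,2) capped by B -> flip
Dir SW: first cell '.' (not opp) -> no flip
Dir S: first cell '.' (not opp) -> no flip
Dir SE: first cell 'B' (not opp) -> no flip
All flips: (2,2)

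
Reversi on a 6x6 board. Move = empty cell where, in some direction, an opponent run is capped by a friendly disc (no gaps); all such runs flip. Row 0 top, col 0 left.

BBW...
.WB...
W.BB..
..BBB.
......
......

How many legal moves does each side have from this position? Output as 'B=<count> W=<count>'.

-- B to move --
(0,3): flips 1 -> legal
(1,0): flips 1 -> legal
(1,3): no bracket -> illegal
(2,1): flips 1 -> legal
(3,0): no bracket -> illegal
(3,1): no bracket -> illegal
B mobility = 3
-- W to move --
(0,3): no bracket -> illegal
(1,0): no bracket -> illegal
(1,3): flips 1 -> legal
(1,4): no bracket -> illegal
(2,1): no bracket -> illegal
(2,4): no bracket -> illegal
(2,5): no bracket -> illegal
(3,1): no bracket -> illegal
(3,5): no bracket -> illegal
(4,1): no bracket -> illegal
(4,2): flips 3 -> legal
(4,3): no bracket -> illegal
(4,4): flips 2 -> legal
(4,5): no bracket -> illegal
W mobility = 3

Answer: B=3 W=3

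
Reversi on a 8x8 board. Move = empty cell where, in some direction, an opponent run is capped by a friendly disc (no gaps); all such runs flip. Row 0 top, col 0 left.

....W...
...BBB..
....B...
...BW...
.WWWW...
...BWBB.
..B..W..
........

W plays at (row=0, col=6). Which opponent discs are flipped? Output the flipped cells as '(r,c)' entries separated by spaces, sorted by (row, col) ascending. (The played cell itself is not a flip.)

Answer: (1,5) (2,4) (3,3)

Derivation:
Dir NW: edge -> no flip
Dir N: edge -> no flip
Dir NE: edge -> no flip
Dir W: first cell '.' (not opp) -> no flip
Dir E: first cell '.' (not opp) -> no flip
Dir SW: opp run (1,5) (2,4) (3,3) capped by W -> flip
Dir S: first cell '.' (not opp) -> no flip
Dir SE: first cell '.' (not opp) -> no flip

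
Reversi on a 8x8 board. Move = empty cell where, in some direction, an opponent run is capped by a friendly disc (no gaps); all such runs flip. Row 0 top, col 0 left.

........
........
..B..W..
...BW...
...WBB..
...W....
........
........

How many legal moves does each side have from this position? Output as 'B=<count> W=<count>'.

Answer: B=6 W=6

Derivation:
-- B to move --
(1,4): no bracket -> illegal
(1,5): no bracket -> illegal
(1,6): no bracket -> illegal
(2,3): flips 1 -> legal
(2,4): flips 1 -> legal
(2,6): no bracket -> illegal
(3,2): no bracket -> illegal
(3,5): flips 1 -> legal
(3,6): no bracket -> illegal
(4,2): flips 1 -> legal
(5,2): no bracket -> illegal
(5,4): no bracket -> illegal
(6,2): flips 1 -> legal
(6,3): flips 2 -> legal
(6,4): no bracket -> illegal
B mobility = 6
-- W to move --
(1,1): no bracket -> illegal
(1,2): no bracket -> illegal
(1,3): no bracket -> illegal
(2,1): no bracket -> illegal
(2,3): flips 1 -> legal
(2,4): no bracket -> illegal
(3,1): no bracket -> illegal
(3,2): flips 1 -> legal
(3,5): flips 1 -> legal
(3,6): no bracket -> illegal
(4,2): no bracket -> illegal
(4,6): flips 2 -> legal
(5,4): flips 1 -> legal
(5,5): no bracket -> illegal
(5,6): flips 1 -> legal
W mobility = 6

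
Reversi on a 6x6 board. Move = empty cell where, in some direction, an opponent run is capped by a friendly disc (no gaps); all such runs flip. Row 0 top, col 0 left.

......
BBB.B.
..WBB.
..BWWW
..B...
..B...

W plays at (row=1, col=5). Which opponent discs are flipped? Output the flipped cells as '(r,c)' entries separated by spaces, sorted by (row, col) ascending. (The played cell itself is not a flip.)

Answer: (2,4)

Derivation:
Dir NW: first cell '.' (not opp) -> no flip
Dir N: first cell '.' (not opp) -> no flip
Dir NE: edge -> no flip
Dir W: opp run (1,4), next='.' -> no flip
Dir E: edge -> no flip
Dir SW: opp run (2,4) capped by W -> flip
Dir S: first cell '.' (not opp) -> no flip
Dir SE: edge -> no flip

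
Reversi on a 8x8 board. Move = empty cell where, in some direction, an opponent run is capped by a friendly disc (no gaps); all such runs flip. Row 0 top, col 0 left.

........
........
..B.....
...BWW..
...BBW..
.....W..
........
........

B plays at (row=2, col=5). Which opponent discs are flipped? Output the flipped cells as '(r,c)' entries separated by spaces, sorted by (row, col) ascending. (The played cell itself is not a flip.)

Dir NW: first cell '.' (not opp) -> no flip
Dir N: first cell '.' (not opp) -> no flip
Dir NE: first cell '.' (not opp) -> no flip
Dir W: first cell '.' (not opp) -> no flip
Dir E: first cell '.' (not opp) -> no flip
Dir SW: opp run (3,4) capped by B -> flip
Dir S: opp run (3,5) (4,5) (5,5), next='.' -> no flip
Dir SE: first cell '.' (not opp) -> no flip

Answer: (3,4)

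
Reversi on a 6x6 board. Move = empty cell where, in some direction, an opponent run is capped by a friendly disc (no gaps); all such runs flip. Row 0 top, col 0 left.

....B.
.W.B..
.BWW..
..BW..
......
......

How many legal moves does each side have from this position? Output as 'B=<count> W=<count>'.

-- B to move --
(0,0): no bracket -> illegal
(0,1): flips 1 -> legal
(0,2): no bracket -> illegal
(1,0): no bracket -> illegal
(1,2): flips 1 -> legal
(1,4): flips 1 -> legal
(2,0): no bracket -> illegal
(2,4): flips 2 -> legal
(3,1): flips 1 -> legal
(3,4): flips 1 -> legal
(4,2): no bracket -> illegal
(4,3): flips 2 -> legal
(4,4): no bracket -> illegal
B mobility = 7
-- W to move --
(0,2): no bracket -> illegal
(0,3): flips 1 -> legal
(0,5): no bracket -> illegal
(1,0): no bracket -> illegal
(1,2): no bracket -> illegal
(1,4): no bracket -> illegal
(1,5): no bracket -> illegal
(2,0): flips 1 -> legal
(2,4): no bracket -> illegal
(3,0): no bracket -> illegal
(3,1): flips 2 -> legal
(4,1): flips 1 -> legal
(4,2): flips 1 -> legal
(4,3): no bracket -> illegal
W mobility = 5

Answer: B=7 W=5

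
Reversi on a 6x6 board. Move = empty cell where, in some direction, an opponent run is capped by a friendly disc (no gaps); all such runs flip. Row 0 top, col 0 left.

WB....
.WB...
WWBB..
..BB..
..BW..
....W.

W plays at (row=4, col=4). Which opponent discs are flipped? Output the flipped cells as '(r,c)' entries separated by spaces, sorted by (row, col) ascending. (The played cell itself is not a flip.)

Dir NW: opp run (3,3) (2,2) capped by W -> flip
Dir N: first cell '.' (not opp) -> no flip
Dir NE: first cell '.' (not opp) -> no flip
Dir W: first cell 'W' (not opp) -> no flip
Dir E: first cell '.' (not opp) -> no flip
Dir SW: first cell '.' (not opp) -> no flip
Dir S: first cell 'W' (not opp) -> no flip
Dir SE: first cell '.' (not opp) -> no flip

Answer: (2,2) (3,3)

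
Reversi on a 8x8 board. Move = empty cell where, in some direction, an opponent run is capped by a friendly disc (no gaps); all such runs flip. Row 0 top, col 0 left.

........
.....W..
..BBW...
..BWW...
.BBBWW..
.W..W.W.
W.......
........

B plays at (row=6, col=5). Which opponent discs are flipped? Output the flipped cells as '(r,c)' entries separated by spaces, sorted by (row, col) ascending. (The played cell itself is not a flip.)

Answer: (5,4)

Derivation:
Dir NW: opp run (5,4) capped by B -> flip
Dir N: first cell '.' (not opp) -> no flip
Dir NE: opp run (5,6), next='.' -> no flip
Dir W: first cell '.' (not opp) -> no flip
Dir E: first cell '.' (not opp) -> no flip
Dir SW: first cell '.' (not opp) -> no flip
Dir S: first cell '.' (not opp) -> no flip
Dir SE: first cell '.' (not opp) -> no flip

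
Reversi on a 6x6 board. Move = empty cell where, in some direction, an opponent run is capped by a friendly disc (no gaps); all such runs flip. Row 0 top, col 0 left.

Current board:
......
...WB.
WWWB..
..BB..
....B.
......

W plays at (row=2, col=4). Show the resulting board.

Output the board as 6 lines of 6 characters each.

Place W at (2,4); scan 8 dirs for brackets.
Dir NW: first cell 'W' (not opp) -> no flip
Dir N: opp run (1,4), next='.' -> no flip
Dir NE: first cell '.' (not opp) -> no flip
Dir W: opp run (2,3) capped by W -> flip
Dir E: first cell '.' (not opp) -> no flip
Dir SW: opp run (3,3), next='.' -> no flip
Dir S: first cell '.' (not opp) -> no flip
Dir SE: first cell '.' (not opp) -> no flip
All flips: (2,3)

Answer: ......
...WB.
WWWWW.
..BB..
....B.
......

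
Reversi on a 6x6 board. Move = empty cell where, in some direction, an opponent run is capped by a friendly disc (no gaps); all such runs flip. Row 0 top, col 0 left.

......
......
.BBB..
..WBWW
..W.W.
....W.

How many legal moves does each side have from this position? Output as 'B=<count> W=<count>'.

Answer: B=7 W=5

Derivation:
-- B to move --
(2,4): no bracket -> illegal
(2,5): no bracket -> illegal
(3,1): flips 1 -> legal
(4,1): flips 1 -> legal
(4,3): flips 1 -> legal
(4,5): flips 1 -> legal
(5,1): flips 1 -> legal
(5,2): flips 2 -> legal
(5,3): no bracket -> illegal
(5,5): flips 1 -> legal
B mobility = 7
-- W to move --
(1,0): flips 1 -> legal
(1,1): flips 2 -> legal
(1,2): flips 2 -> legal
(1,3): no bracket -> illegal
(1,4): flips 1 -> legal
(2,0): no bracket -> illegal
(2,4): flips 1 -> legal
(3,0): no bracket -> illegal
(3,1): no bracket -> illegal
(4,3): no bracket -> illegal
W mobility = 5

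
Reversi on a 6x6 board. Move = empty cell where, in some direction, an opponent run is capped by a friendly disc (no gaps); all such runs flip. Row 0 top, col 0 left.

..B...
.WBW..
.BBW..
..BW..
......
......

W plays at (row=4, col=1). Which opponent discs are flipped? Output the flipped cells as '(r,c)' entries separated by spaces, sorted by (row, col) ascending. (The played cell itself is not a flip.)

Dir NW: first cell '.' (not opp) -> no flip
Dir N: first cell '.' (not opp) -> no flip
Dir NE: opp run (3,2) capped by W -> flip
Dir W: first cell '.' (not opp) -> no flip
Dir E: first cell '.' (not opp) -> no flip
Dir SW: first cell '.' (not opp) -> no flip
Dir S: first cell '.' (not opp) -> no flip
Dir SE: first cell '.' (not opp) -> no flip

Answer: (3,2)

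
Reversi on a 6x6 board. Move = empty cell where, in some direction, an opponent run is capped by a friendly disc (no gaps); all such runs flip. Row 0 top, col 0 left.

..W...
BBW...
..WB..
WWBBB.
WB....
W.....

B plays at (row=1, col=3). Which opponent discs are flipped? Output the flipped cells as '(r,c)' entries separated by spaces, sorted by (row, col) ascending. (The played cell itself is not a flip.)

Dir NW: opp run (0,2), next=edge -> no flip
Dir N: first cell '.' (not opp) -> no flip
Dir NE: first cell '.' (not opp) -> no flip
Dir W: opp run (1,2) capped by B -> flip
Dir E: first cell '.' (not opp) -> no flip
Dir SW: opp run (2,2) (3,1) (4,0), next=edge -> no flip
Dir S: first cell 'B' (not opp) -> no flip
Dir SE: first cell '.' (not opp) -> no flip

Answer: (1,2)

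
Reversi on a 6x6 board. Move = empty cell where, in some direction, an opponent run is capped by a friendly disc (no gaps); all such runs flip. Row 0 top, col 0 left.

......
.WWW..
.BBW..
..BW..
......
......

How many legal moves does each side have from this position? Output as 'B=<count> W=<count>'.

-- B to move --
(0,0): flips 1 -> legal
(0,1): flips 1 -> legal
(0,2): flips 1 -> legal
(0,3): flips 1 -> legal
(0,4): flips 1 -> legal
(1,0): no bracket -> illegal
(1,4): flips 1 -> legal
(2,0): no bracket -> illegal
(2,4): flips 1 -> legal
(3,4): flips 1 -> legal
(4,2): no bracket -> illegal
(4,3): no bracket -> illegal
(4,4): flips 1 -> legal
B mobility = 9
-- W to move --
(1,0): no bracket -> illegal
(2,0): flips 2 -> legal
(3,0): flips 1 -> legal
(3,1): flips 3 -> legal
(4,1): flips 1 -> legal
(4,2): flips 2 -> legal
(4,3): no bracket -> illegal
W mobility = 5

Answer: B=9 W=5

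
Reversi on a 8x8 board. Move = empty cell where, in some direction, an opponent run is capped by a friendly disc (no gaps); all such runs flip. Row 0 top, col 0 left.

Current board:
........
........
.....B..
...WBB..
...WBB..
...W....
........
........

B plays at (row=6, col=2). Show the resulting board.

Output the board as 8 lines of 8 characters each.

Place B at (6,2); scan 8 dirs for brackets.
Dir NW: first cell '.' (not opp) -> no flip
Dir N: first cell '.' (not opp) -> no flip
Dir NE: opp run (5,3) capped by B -> flip
Dir W: first cell '.' (not opp) -> no flip
Dir E: first cell '.' (not opp) -> no flip
Dir SW: first cell '.' (not opp) -> no flip
Dir S: first cell '.' (not opp) -> no flip
Dir SE: first cell '.' (not opp) -> no flip
All flips: (5,3)

Answer: ........
........
.....B..
...WBB..
...WBB..
...B....
..B.....
........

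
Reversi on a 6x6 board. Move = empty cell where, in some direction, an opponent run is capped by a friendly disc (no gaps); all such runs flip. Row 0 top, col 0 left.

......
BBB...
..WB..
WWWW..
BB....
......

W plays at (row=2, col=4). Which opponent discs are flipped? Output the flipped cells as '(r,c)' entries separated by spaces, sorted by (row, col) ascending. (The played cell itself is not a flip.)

Dir NW: first cell '.' (not opp) -> no flip
Dir N: first cell '.' (not opp) -> no flip
Dir NE: first cell '.' (not opp) -> no flip
Dir W: opp run (2,3) capped by W -> flip
Dir E: first cell '.' (not opp) -> no flip
Dir SW: first cell 'W' (not opp) -> no flip
Dir S: first cell '.' (not opp) -> no flip
Dir SE: first cell '.' (not opp) -> no flip

Answer: (2,3)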